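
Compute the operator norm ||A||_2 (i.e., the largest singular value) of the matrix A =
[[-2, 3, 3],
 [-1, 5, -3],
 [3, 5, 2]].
||A||_2 ≈ 7.7351 (= sqrt(largest eigenvalue of A^T A))

||A||_2 = sigma_max(A) = sqrt(lambda_max(A^T A)). Form the symmetric matrix M = A^T A =
[[14, 4, 3],
 [4, 59, 4],
 [3, 4, 22]].
Its characteristic polynomial (trace, sum of principal 2x2 minors, determinant of M give the coefficients) is
  p(λ) = det(λ I - M) = λ^3 - 95λ^2 + 2391λ - 17161.
No integer candidate from the rational root theorem (±divisors of 17161) is a root, so the roots are irrational. The cubic discriminant is Δ = 278089984 > 0, so there are three distinct real roots. p(12) = -421 and p(13) = 64 have opposite signs, so a root lies in (12, 13); Newton's method refines it to λ ≈ 12.8533. p(22) = 109 and p(23) = -256 have opposite signs, so a root lies in (22, 23); Newton's method refines it to λ ≈ 22.315. p(59) = -1408 and p(60) = 299 have opposite signs, so a root lies in (59, 60); Newton's method refines it to λ ≈ 59.8317. Check (Vieta): the three roots sum to 95, matching tr M = 95.
So the eigenvalues of A^T A are ≈ 12.8533, 22.315, 59.8317 (all ≥ 0, as they must be for A^T A). The largest is λ_max ≈ 59.8317, hence ||A||_2 = sqrt(λ_max) ≈ 7.7351.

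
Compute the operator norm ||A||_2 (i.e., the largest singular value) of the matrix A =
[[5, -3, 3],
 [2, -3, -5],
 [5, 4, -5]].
||A||_2 ≈ 8.8841 (= sqrt(largest eigenvalue of A^T A))

||A||_2 = sigma_max(A) = sqrt(lambda_max(A^T A)). Form the symmetric matrix M = A^T A =
[[54, -1, -20],
 [-1, 34, -14],
 [-20, -14, 59]].
Its characteristic polynomial (trace, sum of principal 2x2 minors, determinant of M give the coefficients) is
  p(λ) = det(λ I - M) = λ^3 - 147λ^2 + 6431λ - 83521.
No integer candidate from the rational root theorem (±divisors of 83521) is a root, so the roots are irrational. The cubic discriminant is Δ = 1470768592 > 0, so there are three distinct real roots. p(24) = -25 and p(25) = 1004 have opposite signs, so a root lies in (24, 25); Newton's method refines it to λ ≈ 24.0227. p(44) = 35 and p(45) = -676 have opposite signs, so a root lies in (44, 45); Newton's method refines it to λ ≈ 44.0502. p(78) = -1699 and p(79) = 140 have opposite signs, so a root lies in (78, 79); Newton's method refines it to λ ≈ 78.9271. Check (Vieta): the three roots sum to 147, matching tr M = 147.
So the eigenvalues of A^T A are ≈ 24.0227, 44.0502, 78.9271 (all ≥ 0, as they must be for A^T A). The largest is λ_max ≈ 78.9271, hence ||A||_2 = sqrt(λ_max) ≈ 8.8841.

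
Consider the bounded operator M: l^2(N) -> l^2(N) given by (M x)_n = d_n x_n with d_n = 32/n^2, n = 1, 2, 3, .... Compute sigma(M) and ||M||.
sigma(M) = {32/n^2 : n ≥ 1} ∪ {0}; ||M|| = 32

A bounded diagonal operator on l^2 with diagonal entries d_n has spectrum equal to the closure of {d_n : n ≥ 1}: every d_n is an eigenvalue (with eigenvector e_n), so {d_n} ⊂ sigma(M); the spectrum is closed, so its closure is too; and for lambda not in the closure, (M - lambda I) has bounded inverse (the diagonal entries 1/(d_n - lambda) are bounded). For our sequence d_n = 32/n^2, n = 1, 2, 3, ...:
  - {d_n} = {32/n^2 : n ≥ 1}; the only limit point is 0
  - closure = {32/n^2 : n ≥ 1} ∪ {0}
For the norm: a diagonal operator has ||M|| = sup_n |d_n|. Here d_n = 32/n^2 is positive and decreasing, so sup_n |d_n| = d_1 = 32. So ||M|| = 32.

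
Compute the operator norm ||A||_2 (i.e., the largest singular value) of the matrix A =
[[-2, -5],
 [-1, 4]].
||A||_2 = sqrt((46 + sqrt(1440))/2) ≈ 6.4787 (= sqrt(largest eigenvalue of A^T A))

||A||_2 = sigma_max(A) = sqrt(lambda_max(A^T A)). Form the symmetric matrix M = A^T A =
[[5, 6],
 [6, 41]].
Its characteristic polynomial (trace, determinant of M give the coefficients) is
  p(λ) = det(λ I - M) = λ^2 - 46λ + 169.
For λ^2 - 46λ + 169 the discriminant is 1440. It is nonnegative but not a perfect square, so the roots are real and irrational: λ = (46 ± sqrt(1440))/2 ≈ 41.9737, 4.0263.
So the eigenvalues of A^T A are ≈ 4.0263, 41.9737 (all ≥ 0, as they must be for A^T A). The largest is λ_max = (46 + sqrt(1440))/2 ≈ 41.9737, hence ||A||_2 = sqrt(λ_max) = sqrt((46 + sqrt(1440))/2) ≈ 6.4787.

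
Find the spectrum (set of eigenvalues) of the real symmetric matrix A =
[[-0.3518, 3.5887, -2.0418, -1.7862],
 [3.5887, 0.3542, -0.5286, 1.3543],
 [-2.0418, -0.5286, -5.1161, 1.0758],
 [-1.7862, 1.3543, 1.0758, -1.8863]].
sigma(A) ≈ {-6, -5, 0, 4}

A is real symmetric, so its spectrum consists of real eigenvalues. Expanding the characteristic polynomial of the displayed matrix gives
  det(λ I - A) = p(λ) = λ^4 + (7)λ^3 + (-14)λ^2 + (-120)λ + (-0.0014).
Solving p(λ) = 0 yields eigenvalues ≈ -6, -5, 0, 4. (A is shown rounded to 4 decimals, so these recover the underlying integer eigenvalues to within that precision.)
Verification: the trace of A = -7 equals the sum of eigenvalues -7, and det(A) ≈ -0.0014 matches the eigenvalue product 0.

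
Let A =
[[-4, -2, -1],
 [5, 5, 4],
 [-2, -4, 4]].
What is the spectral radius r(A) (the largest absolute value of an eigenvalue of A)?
r(A) ≈ 5.3702

The eigenvalues of A are the roots of its characteristic polynomial. With M = A (coefficients from the trace, the sum of principal 2x2 minors, and det A):
  p(λ) = det(λ I - M) = λ^3 - 5λ^2 + 8λ + 78.
No integer candidate from the rational root theorem (±divisors of 78) is a root, so the roots are irrational. The cubic discriminant is Δ = -181876 < 0, so there is one real root and a complex-conjugate pair. p(-3) = -18 and p(-2) = 34 have opposite signs, so a root lies in (-3, -2); Newton's method refines it to λ ≈ -2.7047. Dividing out (λ - (-2.7047)) leaves approximately λ^2 - 7.7047λ + 28.8388. For λ^2 - 7.7047λ + 28.8388 the discriminant is -55.9929. It is negative, so the remaining roots are the complex-conjugate pair λ ≈ 3.8523 ± 3.7414i. Their product equals the constant term, so |λ|^2 ≈ 28.8388 and |λ| ≈ 5.3702.
Thus the eigenvalues (to 4 decimals) are -2.7047 (modulus 2.7047); 3.8523 ± 3.7414i (modulus 5.3702). The spectral radius is the largest modulus: r(A) ≈ 5.3702. (Cross-check: r(A) ≤ ||A||_2 ≈ 9.501; equality holds whenever A is normal, though it can also hold for some non-normal A.)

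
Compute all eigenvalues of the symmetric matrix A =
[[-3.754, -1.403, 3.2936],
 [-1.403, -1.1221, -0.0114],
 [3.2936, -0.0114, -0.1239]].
sigma(A) ≈ {-6, -1, 2}

A is real symmetric, so its spectrum consists of real eigenvalues. Expanding the characteristic polynomial of the displayed matrix gives
  det(λ I - A) = p(λ) = λ^3 + (5)λ^2 + (-8)λ + (-12).
Solving p(λ) = 0 yields eigenvalues ≈ -6, -1, 2. (A is shown rounded to 4 decimals, so these recover the underlying integer eigenvalues to within that precision.)
Verification: the trace of A = -5 equals the sum of eigenvalues -5, and det(A) ≈ 12.0001 matches the eigenvalue product 12.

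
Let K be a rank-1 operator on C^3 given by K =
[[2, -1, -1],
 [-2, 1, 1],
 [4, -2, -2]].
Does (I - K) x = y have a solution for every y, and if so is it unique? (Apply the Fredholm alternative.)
(I - K) is singular (det(I - K) = 0, i.e. 1 ∈ sigma(K)). (I - K) x = y is solvable iff y ⊥ ker((I - K)^*) = span{(2, -1, -1)}, i.e. iff 2y_1 - y_2 - y_3 = 0. When solvable, the solutions are x = y + c·(1, -1, 2), c arbitrary (ker(I - K) = span{(1, -1, 2)}, dimension 1).

K has rank 1, so it is an outer product K = u v^T: every row of K is a multiple of one row vector. Reading off the entries, u = (1, -1, 2) and v = (2, -1, -1) (row i of K equals u_i·v^T). A rank-one matrix u v^T satisfies K u = u (v·u) and kills the (2)-dimensional subspace v^⊥, so its characteristic polynomial is lambda^2 (lambda - v·u) with v·u = tr K = 1. Hence the eigenvalues of I - K are 1 (multiplicity 2) and 1 - (1) = 0, so det(I - K) = 0. (Direct check: I - K =
[[-1, 1, 1],
 [2, 0, -1],
 [-4, 2, 3]]
has determinant 0.) So 1 is an eigenvalue of K and (I - K) is not invertible. The finite-dimensional Fredholm alternative says: either (I - K) is invertible, or ker(I - K) ≠ {0} and then range(I - K) = ker((I - K)^*)^⊥, with dim ker(I - K) = dim ker((I - K)^*). We are in the second case, so we need both kernels. Kernel of I - K: (I - K) u = u - u (v·u) = u - u = 0, so ker(I - K) = span{u} = span{(1, -1, 2)} (it is exactly 1-dimensional because rank(I - K) = 2). Kernel of the adjoint: K is real, so (I - K)^* = I - K^T = I - v u^T, and (I - v u^T) v = v - v (u·v) = 0; hence ker((I - K)^*) = span{v} = span{(2, -1, -1)}. Therefore (I - K) x = y is solvable iff <y, v> = 0, i.e. iff 2y_1 - y_2 - y_3 = 0. When this holds, K y = u (v·y) = 0, so (I - K) y = y and x = y is a particular solution; the full solution set is the line x = y + c·u = y + c·(1, -1, 2), c ∈ C.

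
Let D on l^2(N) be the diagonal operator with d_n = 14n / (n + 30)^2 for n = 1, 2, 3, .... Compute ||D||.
||D|| = 7/60 (attained at n = 30)

For D diagonal, ||D|| = sup_n |d_n|. Treat f(x) = 14x / (x + 30)^2 for real x > 0. By the quotient rule, f'(x) = 14(30 - x)/(x + 30)^3, which is positive for x < 30 and negative for x > 30. So f has a unique maximum at x = 30, and since 30 is a positive integer, the supremum over n ≥ 1 is attained at n = 30: d_30 = 14·30/(30 + 30)^2 = 14·30/3600 = 7/60. Hence ||D|| = 7/60.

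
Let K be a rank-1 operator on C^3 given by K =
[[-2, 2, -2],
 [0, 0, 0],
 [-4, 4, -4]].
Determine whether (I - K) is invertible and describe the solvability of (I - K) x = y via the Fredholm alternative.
(I - K) is invertible (det(I - K) = 7 ≠ 0), so for every y in C^3 the equation (I - K) x = y has a unique solution.

K has rank 1, so it is an outer product K = u v^T: every row of K is a multiple of one row vector. Reading off the entries, u = (-1, 0, -2) and v = (2, -2, 2) (row i of K equals u_i·v^T). A rank-one matrix u v^T satisfies K u = u (v·u) and kills the (2)-dimensional subspace v^⊥, so its characteristic polynomial is lambda^2 (lambda - v·u) with v·u = tr K = -6. Hence the eigenvalues of I - K are 1 (multiplicity 2) and 1 - (-6) = 7, so det(I - K) = 7. (Direct check: I - K =
[[3, -2, 2],
 [0, 1, 0],
 [4, -4, 5]]
has determinant 7.) The finite-dimensional Fredholm alternative says: either (I - K) is invertible, or ker(I - K) ≠ {0} and then range(I - K) = ker((I - K)^*)^⊥, with dim ker(I - K) = dim ker((I - K)^*). Since det(I - K) ≠ 0, 1 is not an eigenvalue of K and ker(I - K) = {0}, so we are in the first case: for every y there is a unique x = (I - K)^(-1) y. Explicitly, by the Sherman–Morrison formula, (I - u v^T)^(-1) = I + u v^T/(1 - v·u), i.e. (I - K)^(-1) = I + K/(7).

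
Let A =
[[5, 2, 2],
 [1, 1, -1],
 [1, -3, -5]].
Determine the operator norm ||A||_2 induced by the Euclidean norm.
||A||_2 ≈ 6.714 (= sqrt(largest eigenvalue of A^T A))

||A||_2 = sigma_max(A) = sqrt(lambda_max(A^T A)). Form the symmetric matrix M = A^T A =
[[27, 8, 4],
 [8, 14, 18],
 [4, 18, 30]].
Its characteristic polynomial (trace, sum of principal 2x2 minors, determinant of M give the coefficients) is
  p(λ) = det(λ I - M) = λ^3 - 71λ^2 + 1204λ - 1600.
No integer candidate from the rational root theorem (±divisors of 1600) is a root, so the roots are irrational. The cubic discriminant is Δ = 428352400 > 0, so there are three distinct real roots. p(1) = -466 and p(2) = 532 have opposite signs, so a root lies in (1, 2); Newton's method refines it to λ ≈ 1.4504. p(24) = 224 and p(25) = -250 have opposite signs, so a root lies in (24, 25); Newton's method refines it to λ ≈ 24.4713. p(45) = -70 and p(46) = 884 have opposite signs, so a root lies in (45, 46); Newton's method refines it to λ ≈ 45.0783. Check (Vieta): the three roots sum to 71, matching tr M = 71.
So the eigenvalues of A^T A are ≈ 1.4504, 24.4713, 45.0783 (all ≥ 0, as they must be for A^T A). The largest is λ_max ≈ 45.0783, hence ||A||_2 = sqrt(λ_max) ≈ 6.714.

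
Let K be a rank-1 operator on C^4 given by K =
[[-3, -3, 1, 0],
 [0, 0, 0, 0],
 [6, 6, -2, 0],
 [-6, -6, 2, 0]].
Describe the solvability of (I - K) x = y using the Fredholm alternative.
(I - K) is invertible (det(I - K) = 6 ≠ 0), so for every y in C^4 the equation (I - K) x = y has a unique solution.

K has rank 1, so it is an outer product K = u v^T: every row of K is a multiple of one row vector. Reading off the entries, u = (-1, 0, 2, -2) and v = (3, 3, -1, 0) (row i of K equals u_i·v^T). A rank-one matrix u v^T satisfies K u = u (v·u) and kills the (3)-dimensional subspace v^⊥, so its characteristic polynomial is lambda^3 (lambda - v·u) with v·u = tr K = -5. Hence the eigenvalues of I - K are 1 (multiplicity 3) and 1 - (-5) = 6, so det(I - K) = 6. (Direct check: I - K =
[[4, 3, -1, 0],
 [0, 1, 0, 0],
 [-6, -6, 3, 0],
 [6, 6, -2, 1]]
has determinant 6.) The finite-dimensional Fredholm alternative says: either (I - K) is invertible, or ker(I - K) ≠ {0} and then range(I - K) = ker((I - K)^*)^⊥, with dim ker(I - K) = dim ker((I - K)^*). Since det(I - K) ≠ 0, 1 is not an eigenvalue of K and ker(I - K) = {0}, so we are in the first case: for every y there is a unique x = (I - K)^(-1) y. Explicitly, by the Sherman–Morrison formula, (I - u v^T)^(-1) = I + u v^T/(1 - v·u), i.e. (I - K)^(-1) = I + K/(6).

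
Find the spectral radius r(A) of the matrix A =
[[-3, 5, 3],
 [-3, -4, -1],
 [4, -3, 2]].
r(A) ≈ 5.5862

The eigenvalues of A are the roots of its characteristic polynomial. With M = A (coefficients from the trace, the sum of principal 2x2 minors, and det A):
  p(λ) = det(λ I - M) = λ^3 + 5λ^2 - 2λ - 118.
No integer candidate from the rational root theorem (±divisors of 118) is a root, so the roots are irrational. The cubic discriminant is Δ = -295576 < 0, so there is one real root and a complex-conjugate pair. p(3) = -52 and p(4) = 18 have opposite signs, so a root lies in (3, 4); Newton's method refines it to λ ≈ 3.7814. Dividing out (λ - (3.7814)) leaves approximately λ^2 + 8.7814λ + 31.2056. For λ^2 + 8.7814λ + 31.2056 the discriminant is -47.71. It is negative, so the remaining roots are the complex-conjugate pair λ ≈ -4.3907 ± 3.4536i. Their product equals the constant term, so |λ|^2 ≈ 31.2056 and |λ| ≈ 5.5862.
Thus the eigenvalues (to 4 decimals) are 3.7814 (modulus 3.7814); -4.3907 ± 3.4536i (modulus 5.5862). The spectral radius is the largest modulus: r(A) ≈ 5.5862. (Cross-check: r(A) ≤ ||A||_2 ≈ 7.8268; equality holds whenever A is normal, though it can also hold for some non-normal A.)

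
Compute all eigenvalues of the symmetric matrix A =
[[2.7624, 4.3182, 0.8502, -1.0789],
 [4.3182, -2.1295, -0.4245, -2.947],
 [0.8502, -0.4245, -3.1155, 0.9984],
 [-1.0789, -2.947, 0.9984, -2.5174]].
sigma(A) ≈ {-6, -4, -1, 6}

A is real symmetric, so its spectrum consists of real eigenvalues. Expanding the characteristic polynomial of the displayed matrix gives
  det(λ I - A) = p(λ) = λ^4 + (5)λ^3 + (-32)λ^2 + (-180)λ + (-143.998).
Solving p(λ) = 0 yields eigenvalues ≈ -6, -4, -1, 6. (A is shown rounded to 4 decimals, so these recover the underlying integer eigenvalues to within that precision.)
Verification: the trace of A = -5 equals the sum of eigenvalues -5, and det(A) ≈ -143.9980 matches the eigenvalue product -144.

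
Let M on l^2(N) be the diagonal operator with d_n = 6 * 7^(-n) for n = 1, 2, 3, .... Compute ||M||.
||M|| = 6/7 (attained at n = 1)

For M diagonal, ||M|| = sup_n |d_n|. The sequence d_n = 6 * 7^(-n) is positive and strictly decreasing (ratio 7^(-1) < 1), so the supremum is d_1 = 6/7. Hence ||M|| = 6/7.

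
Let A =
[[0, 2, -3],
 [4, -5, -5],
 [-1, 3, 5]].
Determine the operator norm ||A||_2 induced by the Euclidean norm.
||A||_2 ≈ 9.9078 (= sqrt(largest eigenvalue of A^T A))

||A||_2 = sigma_max(A) = sqrt(lambda_max(A^T A)). Form the symmetric matrix M = A^T A =
[[17, -23, -25],
 [-23, 38, 34],
 [-25, 34, 59]].
Its characteristic polynomial (trace, sum of principal 2x2 minors, determinant of M give the coefficients) is
  p(λ) = det(λ I - M) = λ^3 - 114λ^2 + 1581λ - 2601.
No integer candidate from the rational root theorem (±divisors of 2601) is a root, so the roots are irrational. The cubic discriminant is Δ = 9518622201 > 0, so there are three distinct real roots. p(1) = -1133 and p(2) = 113 have opposite signs, so a root lies in (1, 2); Newton's method refines it to λ ≈ 1.9015. p(13) = 883 and p(14) = -67 have opposite signs, so a root lies in (13, 14); Newton's method refines it to λ ≈ 13.9342. p(98) = -1327 and p(99) = 6903 have opposite signs, so a root lies in (98, 99); Newton's method refines it to λ ≈ 98.1643. Check (Vieta): the three roots sum to 114, matching tr M = 114.
So the eigenvalues of A^T A are ≈ 1.9015, 13.9342, 98.1643 (all ≥ 0, as they must be for A^T A). The largest is λ_max ≈ 98.1643, hence ||A||_2 = sqrt(λ_max) ≈ 9.9078.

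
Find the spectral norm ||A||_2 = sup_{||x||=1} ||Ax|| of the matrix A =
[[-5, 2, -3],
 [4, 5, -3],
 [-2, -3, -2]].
||A||_2 ≈ 7.6435 (= sqrt(largest eigenvalue of A^T A))

||A||_2 = sigma_max(A) = sqrt(lambda_max(A^T A)). Form the symmetric matrix M = A^T A =
[[45, 16, 7],
 [16, 38, -15],
 [7, -15, 22]].
Its characteristic polynomial (trace, sum of principal 2x2 minors, determinant of M give the coefficients) is
  p(λ) = det(λ I - M) = λ^3 - 105λ^2 + 3006λ - 16641.
No integer candidate from the rational root theorem (±divisors of 16641) is a root, so the roots are irrational. The cubic discriminant is Δ = 983110689 > 0, so there are three distinct real roots. p(7) = -401 and p(8) = 1199 have opposite signs, so a root lies in (7, 8); Newton's method refines it to λ ≈ 7.2412. p(39) = 207 and p(40) = -401 have opposite signs, so a root lies in (39, 40); Newton's method refines it to λ ≈ 39.3356. p(58) = -401 and p(59) = 587 have opposite signs, so a root lies in (58, 59); Newton's method refines it to λ ≈ 58.4233. Check (Vieta): the three roots sum to 105, matching tr M = 105.
So the eigenvalues of A^T A are ≈ 7.2412, 39.3356, 58.4233 (all ≥ 0, as they must be for A^T A). The largest is λ_max ≈ 58.4233, hence ||A||_2 = sqrt(λ_max) ≈ 7.6435.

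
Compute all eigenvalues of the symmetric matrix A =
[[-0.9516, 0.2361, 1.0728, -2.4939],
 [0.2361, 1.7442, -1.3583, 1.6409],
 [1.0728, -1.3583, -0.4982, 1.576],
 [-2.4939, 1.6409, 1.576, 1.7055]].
sigma(A) ≈ {-4, 0, 2, 4}

A is real symmetric, so its spectrum consists of real eigenvalues. Expanding the characteristic polynomial of the displayed matrix gives
  det(λ I - A) = p(λ) = λ^4 + (-2)λ^3 + (-16)λ^2 + (32)λ + (0).
Solving p(λ) = 0 yields eigenvalues ≈ -4, 0, 2, 4. (A is shown rounded to 4 decimals, so these recover the underlying integer eigenvalues to within that precision.)
Verification: the trace of A = 2 equals the sum of eigenvalues 2, and det(A) ≈ -0.0006 matches the eigenvalue product 0.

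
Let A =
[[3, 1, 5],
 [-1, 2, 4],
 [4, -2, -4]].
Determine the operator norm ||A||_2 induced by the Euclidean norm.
||A||_2 ≈ 8.1346 (= sqrt(largest eigenvalue of A^T A))

||A||_2 = sigma_max(A) = sqrt(lambda_max(A^T A)). Form the symmetric matrix M = A^T A =
[[26, -7, -5],
 [-7, 9, 21],
 [-5, 21, 57]].
Its characteristic polynomial (trace, sum of principal 2x2 minors, determinant of M give the coefficients) is
  p(λ) = det(λ I - M) = λ^3 - 92λ^2 + 1714λ - 324.
No integer candidate from the rational root theorem (±divisors of 324) is a root, so the roots are irrational. The cubic discriminant is Δ = 4631598384 > 0, so there are three distinct real roots. p(0) = -324 and p(1) = 1299 have opposite signs, so a root lies in (0, 1); Newton's method refines it to λ ≈ 0.191. p(25) = 651 and p(26) = -376 have opposite signs, so a root lies in (25, 26); Newton's method refines it to λ ≈ 25.6373. p(66) = -456 and p(67) = 2289 have opposite signs, so a root lies in (66, 67); Newton's method refines it to λ ≈ 66.1717. Check (Vieta): the three roots sum to 92, matching tr M = 92.
So the eigenvalues of A^T A are ≈ 0.191, 25.6373, 66.1717 (all ≥ 0, as they must be for A^T A). The largest is λ_max ≈ 66.1717, hence ||A||_2 = sqrt(λ_max) ≈ 8.1346.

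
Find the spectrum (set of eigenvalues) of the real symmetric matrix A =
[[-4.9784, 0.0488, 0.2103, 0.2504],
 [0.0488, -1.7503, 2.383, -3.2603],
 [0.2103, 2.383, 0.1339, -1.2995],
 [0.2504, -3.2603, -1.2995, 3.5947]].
sigma(A) ≈ {-5, -4, 0, 6}

A is real symmetric, so its spectrum consists of real eigenvalues. Expanding the characteristic polynomial of the displayed matrix gives
  det(λ I - A) = p(λ) = λ^4 + (3)λ^3 + (-34)λ^2 + (-120.0021)λ + (-0.0021).
Solving p(λ) = 0 yields eigenvalues ≈ -5, -4, 0, 6. (A is shown rounded to 4 decimals, so these recover the underlying integer eigenvalues to within that precision.)
Verification: the trace of A = -3 equals the sum of eigenvalues -3, and det(A) ≈ -0.0021 matches the eigenvalue product 0.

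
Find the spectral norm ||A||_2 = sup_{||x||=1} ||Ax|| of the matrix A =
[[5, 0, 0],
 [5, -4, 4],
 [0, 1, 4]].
||A||_2 ≈ 8.5259 (= sqrt(largest eigenvalue of A^T A))

||A||_2 = sigma_max(A) = sqrt(lambda_max(A^T A)). Form the symmetric matrix M = A^T A =
[[50, -20, 20],
 [-20, 17, -12],
 [20, -12, 32]].
Its characteristic polynomial (trace, sum of principal 2x2 minors, determinant of M give the coefficients) is
  p(λ) = det(λ I - M) = λ^3 - 99λ^2 + 2050λ - 10000.
No integer candidate from the rational root theorem (±divisors of 10000) is a root, so the roots are irrational. The cubic discriminant is Δ = 1747242500 > 0, so there are three distinct real roots. p(7) = -158 and p(8) = 576 have opposite signs, so a root lies in (7, 8); Newton's method refines it to λ ≈ 7.1986. p(19) = 70 and p(20) = -600 have opposite signs, so a root lies in (19, 20); Newton's method refines it to λ ≈ 19.1105. p(72) = -2368 and p(73) = 1096 have opposite signs, so a root lies in (72, 73); Newton's method refines it to λ ≈ 72.6909. Check (Vieta): the three roots sum to 99, matching tr M = 99.
So the eigenvalues of A^T A are ≈ 7.1986, 19.1105, 72.6909 (all ≥ 0, as they must be for A^T A). The largest is λ_max ≈ 72.6909, hence ||A||_2 = sqrt(λ_max) ≈ 8.5259.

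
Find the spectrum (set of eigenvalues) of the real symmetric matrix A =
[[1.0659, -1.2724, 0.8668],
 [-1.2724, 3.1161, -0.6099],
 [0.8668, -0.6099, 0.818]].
sigma(A) ≈ {0, 1, 4}

A is real symmetric, so its spectrum consists of real eigenvalues. Expanding the characteristic polynomial of the displayed matrix gives
  det(λ I - A) = p(λ) = λ^3 + (-5)λ^2 + (4)λ + (0).
Solving p(λ) = 0 yields eigenvalues ≈ 0, 1, 4. (A is shown rounded to 4 decimals, so these recover the underlying integer eigenvalues to within that precision.)
Verification: the trace of A = 5 equals the sum of eigenvalues 5, and det(A) ≈ 0.0002 matches the eigenvalue product 0.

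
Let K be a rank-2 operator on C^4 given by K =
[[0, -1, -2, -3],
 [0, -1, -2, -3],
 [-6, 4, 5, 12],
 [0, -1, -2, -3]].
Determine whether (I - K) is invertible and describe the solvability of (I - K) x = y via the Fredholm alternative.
(I - K) is singular (det(I - K) = 0, i.e. 1 ∈ sigma(K)). (I - K) x = y is solvable iff y ⊥ ker((I - K)^*) = span{(6, -2, -1, -6)}, i.e. iff 6y_1 - 2y_2 - y_3 - 6y_4 = 0. When solvable, x is determined up to adding multiples of (2, 2, -5, 2) (ker(I - K) = span{(2, 2, -5, 2)}, dimension 1).

K has rank 2 and factors as K = U V^T = u1 v1^T + u2 v2^T with u1 = (1, 1, -1, 1), v1 = (0, -1, -2, -3), u2 = (0, 0, 3, 0), v2 = (-2, 1, 1, 3) (multiplying out reproduces the displayed K). The nonzero eigenvalues of U V^T coincide with those of the 2 x 2 matrix G = V^T U = [[v1·u1, v1·u2], [v2·u1, v2·u2]] = [[-2, -6], [1, 3]], and by the Sylvester determinant identity det(I_4 - U V^T) = det(I_2 - V^T U) = det([[3, 6], [-1, -2]]) = (3)(-2) - (6)(-1) = 0. (Direct check: I - K =
[[1, 1, 2, 3],
 [0, 2, 2, 3],
 [6, -4, -4, -12],
 [0, 1, 2, 4]]
has determinant 0.) So 1 is an eigenvalue of K and (I - K) is not invertible. The finite-dimensional Fredholm alternative says: either (I - K) is invertible, or ker(I - K) ≠ {0} and then range(I - K) = ker((I - K)^*)^⊥, with dim ker(I - K) = dim ker((I - K)^*). We are in the second case, so we compute both kernels via the 2 x 2 reduction. If (I - U V^T) x = 0 then x = U (V^T x) lies in the column space of U; writing x = U b gives U (I_2 - G) b = 0, and since u1, u2 are independent, (I_2 - G) b = 0. With I_2 - G = [[3, 6], [-1, -2]] (singular, as its determinant is 0) a null vector is b = (2, -1), so ker(I - K) = span{2·u1 + (-1)·u2} = span{(2, 2, -5, 2)}. For the adjoint, (I - K)^* = I - K^T = I - V U^T, and the same argument gives ker((I - K)^*) = {V a : (I_2 - G)^T a = 0}; (I_2 - G)^T = [[3, -1], [6, -2]] has null vector a = (-1, -3), so ker((I - K)^*) = span{-1·v1 + (-3)·v2} = span{(6, -2, -1, -6)}. (Both kernels are 1-dimensional, matching rank(I - K) = 3.) Therefore (I - K) x = y is solvable iff <y, (6, -2, -1, -6)> = 0, i.e. iff 6y_1 - 2y_2 - y_3 - 6y_4 = 0; when solvable the solution set is the line x_p + c·(2, 2, -5, 2), c ∈ C.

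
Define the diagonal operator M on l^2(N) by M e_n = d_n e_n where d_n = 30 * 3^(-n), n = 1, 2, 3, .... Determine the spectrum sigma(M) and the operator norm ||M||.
sigma(M) = {30 * 3^(-n) : n ≥ 1} ∪ {0}; ||M|| = 10

A bounded diagonal operator on l^2 with diagonal entries d_n has spectrum equal to the closure of {d_n : n ≥ 1}: every d_n is an eigenvalue (with eigenvector e_n), so {d_n} ⊂ sigma(M); the spectrum is closed, so its closure is too; and for lambda not in the closure, (M - lambda I) has bounded inverse (the diagonal entries 1/(d_n - lambda) are bounded). For our sequence d_n = 30 * 3^(-n), n = 1, 2, 3, ...:
  - {d_n} = {30 * 3^(-n) : n ≥ 1}; the only limit point is 0
  - closure = {30 * 3^(-n) : n ≥ 1} ∪ {0}
For the norm: a diagonal operator has ||M|| = sup_n |d_n|. Here d_n = 30 * 3^(-n) is positive and decreasing, so sup_n |d_n| = d_1 = 30/3 = 10. So ||M|| = 10.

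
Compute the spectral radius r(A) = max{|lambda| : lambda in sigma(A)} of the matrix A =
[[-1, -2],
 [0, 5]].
r(A) = 5

The eigenvalues of A are the roots of its characteristic polynomial. With M = A (coefficients from the trace and determinant):
  p(λ) = det(λ I - M) = λ^2 - 4λ - 5.
For λ^2 - 4λ - 5 the discriminant is 36. It is a perfect square (6^2), so the roots are rational: λ = (4 ± 6)/2 = 5, -1.
Thus the eigenvalues (to 4 decimals) are 5 (modulus 5); -1 (modulus 1). The spectral radius is the largest modulus: r(A) = 5. (Cross-check: r(A) ≤ ||A||_2 ≈ 5.3983; equality holds whenever A is normal, though it can also hold for some non-normal A.)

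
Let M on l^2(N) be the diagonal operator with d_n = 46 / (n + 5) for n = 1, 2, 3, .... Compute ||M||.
||M|| = 23/3 (attained at n = 1)

For M diagonal, ||M|| = sup_n |d_n| = sup_n 46/(n + 5). This is positive and strictly decreasing in n, so the supremum is attained at n = 1: d_1 = 46/(1 + 5) = 23/3. Hence ||M|| = 23/3.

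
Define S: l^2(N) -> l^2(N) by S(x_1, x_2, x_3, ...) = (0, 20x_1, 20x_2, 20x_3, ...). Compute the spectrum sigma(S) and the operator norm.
sigma(S) = closed disk {z in C : |z| ≤ 20}; ||S|| = 20

Note S = 20·U where U is the unit right shift (U x)_k = x_{k-1} (with x_0 := 0); so ||S|| = 20||U|| and sigma(S) = 20·sigma(U). ||S x||^2 = sum_{k≥1} |20x_k|^2 = 400||x||^2, so ||S|| = 20 and sigma(S) ⊂ {|z| ≤ 20}. For any |lambda| < 20, the equation (S - lambda I) x = 0 forces x_1 = 0, then 20x_k = lambda x_{k+1} ⇒ x = 0, so S has no eigenvalues. But (S - lambda I) is not surjective for |lambda| < 20: solving (S - lambda I) x = e_1 would require x_n proportional to (lambda/20)^(-n), which is not in l^2. So every |lambda| < 20 lies in the residual spectrum. The boundary |lambda| = 20 is in the approximate point spectrum (the spectrum is closed). Hence sigma(S) is the closed disk of radius 20.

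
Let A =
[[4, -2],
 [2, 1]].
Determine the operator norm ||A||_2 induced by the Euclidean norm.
||A||_2 = sqrt((25 + sqrt(369))/2) ≈ 4.7016 (= sqrt(largest eigenvalue of A^T A))

||A||_2 = sigma_max(A) = sqrt(lambda_max(A^T A)). Form the symmetric matrix M = A^T A =
[[20, -6],
 [-6, 5]].
Its characteristic polynomial (trace, determinant of M give the coefficients) is
  p(λ) = det(λ I - M) = λ^2 - 25λ + 64.
For λ^2 - 25λ + 64 the discriminant is 369. It is nonnegative but not a perfect square, so the roots are real and irrational: λ = (25 ± sqrt(369))/2 ≈ 22.1047, 2.8953.
So the eigenvalues of A^T A are ≈ 2.8953, 22.1047 (all ≥ 0, as they must be for A^T A). The largest is λ_max = (25 + sqrt(369))/2 ≈ 22.1047, hence ||A||_2 = sqrt(λ_max) = sqrt((25 + sqrt(369))/2) ≈ 4.7016.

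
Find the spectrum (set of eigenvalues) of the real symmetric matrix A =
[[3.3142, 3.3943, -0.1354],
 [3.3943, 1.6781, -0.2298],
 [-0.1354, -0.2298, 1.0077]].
sigma(A) ≈ {-1, 1, 6}

A is real symmetric, so its spectrum consists of real eigenvalues. Expanding the characteristic polynomial of the displayed matrix gives
  det(λ I - A) = p(λ) = λ^3 + (-6)λ^2 + (-1)λ + (6).
Solving p(λ) = 0 yields eigenvalues ≈ -1, 1, 6. (A is shown rounded to 4 decimals, so these recover the underlying integer eigenvalues to within that precision.)
Verification: the trace of A = 6 equals the sum of eigenvalues 6, and det(A) ≈ -6.0002 matches the eigenvalue product -6.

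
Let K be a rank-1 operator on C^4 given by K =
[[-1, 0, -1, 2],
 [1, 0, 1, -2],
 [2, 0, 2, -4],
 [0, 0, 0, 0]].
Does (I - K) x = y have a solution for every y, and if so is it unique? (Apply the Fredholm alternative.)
(I - K) is singular (det(I - K) = 0, i.e. 1 ∈ sigma(K)). (I - K) x = y is solvable iff y ⊥ ker((I - K)^*) = span{(-1, 0, -1, 2)}, i.e. iff -y_1 - y_3 + 2y_4 = 0. When solvable, the solutions are x = y + c·(1, -1, -2, 0), c arbitrary (ker(I - K) = span{(1, -1, -2, 0)}, dimension 1).

K has rank 1, so it is an outer product K = u v^T: every row of K is a multiple of one row vector. Reading off the entries, u = (1, -1, -2, 0) and v = (-1, 0, -1, 2) (row i of K equals u_i·v^T). A rank-one matrix u v^T satisfies K u = u (v·u) and kills the (3)-dimensional subspace v^⊥, so its characteristic polynomial is lambda^3 (lambda - v·u) with v·u = tr K = 1. Hence the eigenvalues of I - K are 1 (multiplicity 3) and 1 - (1) = 0, so det(I - K) = 0. (Direct check: I - K =
[[2, 0, 1, -2],
 [-1, 1, -1, 2],
 [-2, 0, -1, 4],
 [0, 0, 0, 1]]
has determinant 0.) So 1 is an eigenvalue of K and (I - K) is not invertible. The finite-dimensional Fredholm alternative says: either (I - K) is invertible, or ker(I - K) ≠ {0} and then range(I - K) = ker((I - K)^*)^⊥, with dim ker(I - K) = dim ker((I - K)^*). We are in the second case, so we need both kernels. Kernel of I - K: (I - K) u = u - u (v·u) = u - u = 0, so ker(I - K) = span{u} = span{(1, -1, -2, 0)} (it is exactly 1-dimensional because rank(I - K) = 3). Kernel of the adjoint: K is real, so (I - K)^* = I - K^T = I - v u^T, and (I - v u^T) v = v - v (u·v) = 0; hence ker((I - K)^*) = span{v} = span{(-1, 0, -1, 2)}. Therefore (I - K) x = y is solvable iff <y, v> = 0, i.e. iff -y_1 - y_3 + 2y_4 = 0. When this holds, K y = u (v·y) = 0, so (I - K) y = y and x = y is a particular solution; the full solution set is the line x = y + c·u = y + c·(1, -1, -2, 0), c ∈ C.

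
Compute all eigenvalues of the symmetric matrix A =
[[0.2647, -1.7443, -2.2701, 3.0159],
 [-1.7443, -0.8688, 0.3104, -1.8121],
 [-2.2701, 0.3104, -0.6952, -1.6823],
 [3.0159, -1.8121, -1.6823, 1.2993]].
sigma(A) ≈ {-3, -2, -1, 6}

A is real symmetric, so its spectrum consists of real eigenvalues. Expanding the characteristic polynomial of the displayed matrix gives
  det(λ I - A) = p(λ) = λ^4 + (0)λ^3 + (-25)λ^2 + (-60)λ + (-36).
Solving p(λ) = 0 yields eigenvalues ≈ -3, -2, -1, 6. (A is shown rounded to 4 decimals, so these recover the underlying integer eigenvalues to within that precision.)
Verification: the trace of A = 0 equals the sum of eigenvalues 0, and det(A) ≈ -36.0001 matches the eigenvalue product -36.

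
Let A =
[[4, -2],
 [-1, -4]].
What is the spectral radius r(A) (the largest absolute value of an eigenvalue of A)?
r(A) = sqrt(72)/2 ≈ 4.2426

The eigenvalues of A are the roots of its characteristic polynomial. With M = A (coefficients from the trace and determinant):
  p(λ) = det(λ I - M) = λ^2 - 18.
For λ^2 - 18 the discriminant is 72. It is nonnegative but not a perfect square, so the roots are real and irrational: λ = ± sqrt(72)/2 ≈ 4.2426, -4.2426.
Thus the eigenvalues (to 4 decimals) are 4.2426 (modulus 4.2426); -4.2426 (modulus 4.2426). The spectral radius is the largest modulus: r(A) = sqrt(72)/2 ≈ 4.2426. (Cross-check: r(A) ≤ ||A||_2 ≈ 4.772; equality holds whenever A is normal, though it can also hold for some non-normal A.)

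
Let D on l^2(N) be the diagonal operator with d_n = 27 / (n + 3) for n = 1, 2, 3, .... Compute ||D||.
||D|| = 27/4 (attained at n = 1)

For D diagonal, ||D|| = sup_n |d_n| = sup_n 27/(n + 3). This is positive and strictly decreasing in n, so the supremum is attained at n = 1: d_1 = 27/(1 + 3) = 27/4. Hence ||D|| = 27/4.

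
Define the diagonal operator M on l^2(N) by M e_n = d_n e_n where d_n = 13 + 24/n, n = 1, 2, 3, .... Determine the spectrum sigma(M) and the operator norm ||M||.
sigma(M) = {13 + 24/n : n ≥ 1} ∪ {13}; ||M|| = 37

A bounded diagonal operator on l^2 with diagonal entries d_n has spectrum equal to the closure of {d_n : n ≥ 1}: every d_n is an eigenvalue (with eigenvector e_n), so {d_n} ⊂ sigma(M); the spectrum is closed, so its closure is too; and for lambda not in the closure, (M - lambda I) has bounded inverse (the diagonal entries 1/(d_n - lambda) are bounded). For our sequence d_n = 13 + 24/n, n = 1, 2, 3, ...:
  - {d_n} = {13 + 24/n : n ≥ 1}; the only limit point is 13
  - closure = {13 + 24/n : n ≥ 1} ∪ {13}
For the norm: a diagonal operator has ||M|| = sup_n |d_n|. Here d_n = 13 + 24/n is positive and decreasing, so sup_n |d_n| = d_1 = 13 + 24 = 37. So ||M|| = 37.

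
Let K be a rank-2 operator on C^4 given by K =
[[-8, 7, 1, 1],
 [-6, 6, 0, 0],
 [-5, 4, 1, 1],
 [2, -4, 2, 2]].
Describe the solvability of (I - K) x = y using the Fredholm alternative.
(I - K) is invertible (det(I - K) = -9 ≠ 0), so for every y in C^4 the equation (I - K) x = y has a unique solution.

K has rank 2 and factors as K = U V^T = u1 v1^T + u2 v2^T with u1 = (3, 2, 2, 0), v1 = (-3, 3, 0, 0), u2 = (-1, 0, -1, -2), v2 = (-1, 2, -1, -1) (multiplying out reproduces the displayed K). The nonzero eigenvalues of U V^T coincide with those of the 2 x 2 matrix G = V^T U = [[v1·u1, v1·u2], [v2·u1, v2·u2]] = [[-3, 3], [-1, 4]], and by the Sylvester determinant identity det(I_4 - U V^T) = det(I_2 - V^T U) = det([[4, -3], [1, -3]]) = (4)(-3) - (-3)(1) = -9. (Direct check: I - K =
[[9, -7, -1, -1],
 [6, -5, 0, 0],
 [5, -4, 0, -1],
 [-2, 4, -2, -1]]
has determinant -9.) The finite-dimensional Fredholm alternative says: either (I - K) is invertible, or ker(I - K) ≠ {0} and then range(I - K) = ker((I - K)^*)^⊥, with dim ker(I - K) = dim ker((I - K)^*). Since det(I - K) ≠ 0, 1 is not an eigenvalue of K and ker(I - K) = {0}, so we are in the first case: for every y there is a unique x = (I - K)^(-1) y. (Explicitly, by the Woodbury identity, (I - U V^T)^(-1) = I + U (I_2 - G)^(-1) V^T.)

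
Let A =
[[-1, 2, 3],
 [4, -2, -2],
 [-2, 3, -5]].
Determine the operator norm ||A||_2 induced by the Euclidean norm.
||A||_2 ≈ 6.3165 (= sqrt(largest eigenvalue of A^T A))

||A||_2 = sigma_max(A) = sqrt(lambda_max(A^T A)). Form the symmetric matrix M = A^T A =
[[21, -16, -1],
 [-16, 17, -5],
 [-1, -5, 38]].
Its characteristic polynomial (trace, sum of principal 2x2 minors, determinant of M give the coefficients) is
  p(λ) = det(λ I - M) = λ^3 - 76λ^2 + 1519λ - 3136.
No integer candidate from the rational root theorem (±divisors of 3136) is a root, so the roots are irrational. The cubic discriminant is Δ = 52328276 > 0, so there are three distinct real roots. p(2) = -394 and p(3) = 764 have opposite signs, so a root lies in (2, 3); Newton's method refines it to λ ≈ 2.3272. p(33) = 164 and p(34) = -42 have opposite signs, so a root lies in (33, 34); Newton's method refines it to λ ≈ 33.7752. p(39) = -172 and p(40) = 24 have opposite signs, so a root lies in (39, 40); Newton's method refines it to λ ≈ 39.8977. Check (Vieta): the three roots sum to 76, matching tr M = 76.
So the eigenvalues of A^T A are ≈ 2.3272, 33.7752, 39.8977 (all ≥ 0, as they must be for A^T A). The largest is λ_max ≈ 39.8977, hence ||A||_2 = sqrt(λ_max) ≈ 6.3165.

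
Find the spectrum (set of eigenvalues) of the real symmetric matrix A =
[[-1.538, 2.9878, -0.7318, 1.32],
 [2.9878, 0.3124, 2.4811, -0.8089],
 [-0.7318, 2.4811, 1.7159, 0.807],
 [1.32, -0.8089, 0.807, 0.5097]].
sigma(A) ≈ {-5, 1, 4} (1 with multiplicity 2)

A is real symmetric, so its spectrum consists of real eigenvalues. Expanding the characteristic polynomial of the displayed matrix gives
  det(λ I - A) = p(λ) = λ^4 + (-1)λ^3 + (-21)λ^2 + (41)λ + (-20).
Solving p(λ) = 0 yields eigenvalues ≈ -5, 1, 1, 4. (A is shown rounded to 4 decimals, so these recover the underlying integer eigenvalues to within that precision.)
Verification: the trace of A = 1 equals the sum of eigenvalues 1, and det(A) ≈ -20.0002 matches the eigenvalue product -20.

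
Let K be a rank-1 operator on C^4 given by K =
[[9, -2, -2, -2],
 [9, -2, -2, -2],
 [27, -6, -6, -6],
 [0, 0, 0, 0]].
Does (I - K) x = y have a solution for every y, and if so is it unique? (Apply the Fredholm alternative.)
(I - K) is singular (det(I - K) = 0, i.e. 1 ∈ sigma(K)). (I - K) x = y is solvable iff y ⊥ ker((I - K)^*) = span{(9, -2, -2, -2)}, i.e. iff 9y_1 - 2y_2 - 2y_3 - 2y_4 = 0. When solvable, the solutions are x = y + c·(1, 1, 3, 0), c arbitrary (ker(I - K) = span{(1, 1, 3, 0)}, dimension 1).

K has rank 1, so it is an outer product K = u v^T: every row of K is a multiple of one row vector. Reading off the entries, u = (1, 1, 3, 0) and v = (9, -2, -2, -2) (row i of K equals u_i·v^T). A rank-one matrix u v^T satisfies K u = u (v·u) and kills the (3)-dimensional subspace v^⊥, so its characteristic polynomial is lambda^3 (lambda - v·u) with v·u = tr K = 1. Hence the eigenvalues of I - K are 1 (multiplicity 3) and 1 - (1) = 0, so det(I - K) = 0. (Direct check: I - K =
[[-8, 2, 2, 2],
 [-9, 3, 2, 2],
 [-27, 6, 7, 6],
 [0, 0, 0, 1]]
has determinant 0.) So 1 is an eigenvalue of K and (I - K) is not invertible. The finite-dimensional Fredholm alternative says: either (I - K) is invertible, or ker(I - K) ≠ {0} and then range(I - K) = ker((I - K)^*)^⊥, with dim ker(I - K) = dim ker((I - K)^*). We are in the second case, so we need both kernels. Kernel of I - K: (I - K) u = u - u (v·u) = u - u = 0, so ker(I - K) = span{u} = span{(1, 1, 3, 0)} (it is exactly 1-dimensional because rank(I - K) = 3). Kernel of the adjoint: K is real, so (I - K)^* = I - K^T = I - v u^T, and (I - v u^T) v = v - v (u·v) = 0; hence ker((I - K)^*) = span{v} = span{(9, -2, -2, -2)}. Therefore (I - K) x = y is solvable iff <y, v> = 0, i.e. iff 9y_1 - 2y_2 - 2y_3 - 2y_4 = 0. When this holds, K y = u (v·y) = 0, so (I - K) y = y and x = y is a particular solution; the full solution set is the line x = y + c·u = y + c·(1, 1, 3, 0), c ∈ C.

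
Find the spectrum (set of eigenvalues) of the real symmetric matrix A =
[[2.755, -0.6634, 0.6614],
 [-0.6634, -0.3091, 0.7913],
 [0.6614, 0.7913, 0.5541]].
sigma(A) ≈ {-1, 1, 3}

A is real symmetric, so its spectrum consists of real eigenvalues. Expanding the characteristic polynomial of the displayed matrix gives
  det(λ I - A) = p(λ) = λ^3 + (-3)λ^2 + (-1)λ + (3).
Solving p(λ) = 0 yields eigenvalues ≈ -1, 1, 3. (A is shown rounded to 4 decimals, so these recover the underlying integer eigenvalues to within that precision.)
Verification: the trace of A = 3 equals the sum of eigenvalues 3, and det(A) ≈ -3.0000 matches the eigenvalue product -3.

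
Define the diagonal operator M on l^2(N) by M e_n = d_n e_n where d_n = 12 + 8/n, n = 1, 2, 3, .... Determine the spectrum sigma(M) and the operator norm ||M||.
sigma(M) = {12 + 8/n : n ≥ 1} ∪ {12}; ||M|| = 20

A bounded diagonal operator on l^2 with diagonal entries d_n has spectrum equal to the closure of {d_n : n ≥ 1}: every d_n is an eigenvalue (with eigenvector e_n), so {d_n} ⊂ sigma(M); the spectrum is closed, so its closure is too; and for lambda not in the closure, (M - lambda I) has bounded inverse (the diagonal entries 1/(d_n - lambda) are bounded). For our sequence d_n = 12 + 8/n, n = 1, 2, 3, ...:
  - {d_n} = {12 + 8/n : n ≥ 1}; the only limit point is 12
  - closure = {12 + 8/n : n ≥ 1} ∪ {12}
For the norm: a diagonal operator has ||M|| = sup_n |d_n|. Here d_n = 12 + 8/n is positive and decreasing, so sup_n |d_n| = d_1 = 12 + 8 = 20. So ||M|| = 20.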